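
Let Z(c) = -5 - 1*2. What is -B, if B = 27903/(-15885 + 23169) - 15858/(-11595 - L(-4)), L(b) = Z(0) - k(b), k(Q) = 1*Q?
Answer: -508057/97727 ≈ -5.1987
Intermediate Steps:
k(Q) = Q
Z(c) = -7 (Z(c) = -5 - 2 = -7)
L(b) = -7 - b
B = 508057/97727 (B = 27903/(-15885 + 23169) - 15858/(-11595 - (-7 - 1*(-4))) = 27903/7284 - 15858/(-11595 - (-7 + 4)) = 27903*(1/7284) - 15858/(-11595 - 1*(-3)) = 9301/2428 - 15858/(-11595 + 3) = 9301/2428 - 15858/(-11592) = 9301/2428 - 15858*(-1/11592) = 9301/2428 + 881/644 = 508057/97727 ≈ 5.1987)
-B = -1*508057/97727 = -508057/97727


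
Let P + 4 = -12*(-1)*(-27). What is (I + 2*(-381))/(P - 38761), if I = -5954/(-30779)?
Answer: 23447644/1203120331 ≈ 0.019489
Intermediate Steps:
I = 5954/30779 (I = -5954*(-1/30779) = 5954/30779 ≈ 0.19344)
P = -328 (P = -4 - 12*(-1)*(-27) = -4 + 12*(-27) = -4 - 324 = -328)
(I + 2*(-381))/(P - 38761) = (5954/30779 + 2*(-381))/(-328 - 38761) = (5954/30779 - 762)/(-39089) = -23447644/30779*(-1/39089) = 23447644/1203120331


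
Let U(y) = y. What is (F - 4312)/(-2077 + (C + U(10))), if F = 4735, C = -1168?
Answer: -423/3235 ≈ -0.13076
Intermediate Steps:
(F - 4312)/(-2077 + (C + U(10))) = (4735 - 4312)/(-2077 + (-1168 + 10)) = 423/(-2077 - 1158) = 423/(-3235) = 423*(-1/3235) = -423/3235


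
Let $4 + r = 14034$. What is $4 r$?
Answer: $56120$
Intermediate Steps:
$r = 14030$ ($r = -4 + 14034 = 14030$)
$4 r = 4 \cdot 14030 = 56120$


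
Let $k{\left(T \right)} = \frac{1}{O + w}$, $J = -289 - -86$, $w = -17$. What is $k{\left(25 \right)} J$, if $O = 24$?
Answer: $-29$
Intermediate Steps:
$J = -203$ ($J = -289 + \left(-40 + 126\right) = -289 + 86 = -203$)
$k{\left(T \right)} = \frac{1}{7}$ ($k{\left(T \right)} = \frac{1}{24 - 17} = \frac{1}{7}$)
$k{\left(25 \right)} J = \frac{1}{7} \left(-203\right) = -29$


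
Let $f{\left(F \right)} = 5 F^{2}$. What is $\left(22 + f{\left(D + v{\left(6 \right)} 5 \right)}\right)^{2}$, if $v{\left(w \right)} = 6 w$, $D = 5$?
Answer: $29291295609$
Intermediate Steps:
$\left(22 + f{\left(D + v{\left(6 \right)} 5 \right)}\right)^{2} = \left(22 + 5 \left(5 + 6 \cdot 6 \cdot 5\right)^{2}\right)^{2} = \left(22 + 5 \left(5 + 36 \cdot 5\right)^{2}\right)^{2} = \left(22 + 5 \left(5 + 180\right)^{2}\right)^{2} = \left(22 + 5 \cdot 185^{2}\right)^{2} = \left(22 + 5 \cdot 34225\right)^{2} = \left(22 + 171125\right)^{2} = 171147^{2} = 29291295609$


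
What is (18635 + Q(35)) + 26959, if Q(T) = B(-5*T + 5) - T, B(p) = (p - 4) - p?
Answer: 45555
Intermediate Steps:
B(p) = -4 (B(p) = (-4 + p) - p = -4)
Q(T) = -4 - T
(18635 + Q(35)) + 26959 = (18635 + (-4 - 1*35)) + 26959 = (18635 + (-4 - 35)) + 26959 = (18635 - 39) + 26959 = 18596 + 26959 = 45555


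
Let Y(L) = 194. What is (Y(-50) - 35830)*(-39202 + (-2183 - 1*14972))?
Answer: 2008338052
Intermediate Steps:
(Y(-50) - 35830)*(-39202 + (-2183 - 1*14972)) = (194 - 35830)*(-39202 + (-2183 - 1*14972)) = -35636*(-39202 + (-2183 - 14972)) = -35636*(-39202 - 17155) = -35636*(-56357) = 2008338052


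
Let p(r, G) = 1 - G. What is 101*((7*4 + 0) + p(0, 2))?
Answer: 2727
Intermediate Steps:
101*((7*4 + 0) + p(0, 2)) = 101*((7*4 + 0) + (1 - 1*2)) = 101*((28 + 0) + (1 - 2)) = 101*(28 - 1) = 101*27 = 2727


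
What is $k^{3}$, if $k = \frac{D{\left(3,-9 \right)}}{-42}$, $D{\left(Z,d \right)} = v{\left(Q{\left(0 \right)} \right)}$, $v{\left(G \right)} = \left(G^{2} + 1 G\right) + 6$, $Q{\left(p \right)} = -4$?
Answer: $- \frac{27}{343} \approx -0.078717$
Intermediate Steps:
$v{\left(G \right)} = 6 + G + G^{2}$ ($v{\left(G \right)} = \left(G^{2} + G\right) + 6 = \left(G + G^{2}\right) + 6 = 6 + G + G^{2}$)
$D{\left(Z,d \right)} = 18$ ($D{\left(Z,d \right)} = 6 - 4 + \left(-4\right)^{2} = 6 - 4 + 16 = 18$)
$k = - \frac{3}{7}$ ($k = \frac{18}{-42} = 18 \left(- \frac{1}{42}\right) = - \frac{3}{7} \approx -0.42857$)
$k^{3} = \left(- \frac{3}{7}\right)^{3} = - \frac{27}{343}$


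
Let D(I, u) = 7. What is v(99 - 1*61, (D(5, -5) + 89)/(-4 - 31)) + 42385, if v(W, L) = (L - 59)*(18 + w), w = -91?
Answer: 1641228/35 ≈ 46892.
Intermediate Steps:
v(W, L) = 4307 - 73*L (v(W, L) = (L - 59)*(18 - 91) = (-59 + L)*(-73) = 4307 - 73*L)
v(99 - 1*61, (D(5, -5) + 89)/(-4 - 31)) + 42385 = (4307 - 73*(7 + 89)/(-4 - 31)) + 42385 = (4307 - 7008/(-35)) + 42385 = (4307 - 7008*(-1)/35) + 42385 = (4307 - 73*(-96/35)) + 42385 = (4307 + 7008/35) + 42385 = 157753/35 + 42385 = 1641228/35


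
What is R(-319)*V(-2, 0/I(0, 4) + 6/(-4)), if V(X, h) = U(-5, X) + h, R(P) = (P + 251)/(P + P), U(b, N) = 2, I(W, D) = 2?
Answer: 17/319 ≈ 0.053292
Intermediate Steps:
R(P) = (251 + P)/(2*P) (R(P) = (251 + P)/((2*P)) = (251 + P)*(1/(2*P)) = (251 + P)/(2*P))
V(X, h) = 2 + h
R(-319)*V(-2, 0/I(0, 4) + 6/(-4)) = ((½)*(251 - 319)/(-319))*(2 + (0/2 + 6/(-4))) = ((½)*(-1/319)*(-68))*(2 + (0*(½) + 6*(-¼))) = 34*(2 + (0 - 3/2))/319 = 34*(2 - 3/2)/319 = (34/319)*(½) = 17/319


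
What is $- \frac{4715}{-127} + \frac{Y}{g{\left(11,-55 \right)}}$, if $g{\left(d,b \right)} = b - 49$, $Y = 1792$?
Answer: $\frac{32847}{1651} \approx 19.895$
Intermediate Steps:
$g{\left(d,b \right)} = -49 + b$
$- \frac{4715}{-127} + \frac{Y}{g{\left(11,-55 \right)}} = - \frac{4715}{-127} + \frac{1792}{-49 - 55} = \left(-4715\right) \left(- \frac{1}{127}\right) + \frac{1792}{-104} = \frac{4715}{127} + 1792 \left(- \frac{1}{104}\right) = \frac{4715}{127} - \frac{224}{13} = \frac{32847}{1651}$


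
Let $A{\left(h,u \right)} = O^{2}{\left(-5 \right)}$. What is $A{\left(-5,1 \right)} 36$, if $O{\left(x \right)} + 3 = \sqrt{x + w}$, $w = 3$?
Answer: $252 - 216 i \sqrt{2} \approx 252.0 - 305.47 i$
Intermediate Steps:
$O{\left(x \right)} = -3 + \sqrt{3 + x}$ ($O{\left(x \right)} = -3 + \sqrt{x + 3} = -3 + \sqrt{3 + x}$)
$A{\left(h,u \right)} = \left(-3 + i \sqrt{2}\right)^{2}$ ($A{\left(h,u \right)} = \left(-3 + \sqrt{3 - 5}\right)^{2} = \left(-3 + \sqrt{-2}\right)^{2} = \left(-3 + i \sqrt{2}\right)^{2}$)
$A{\left(-5,1 \right)} 36 = \left(3 - i \sqrt{2}\right)^{2} \cdot 36 = 36 \left(3 - i \sqrt{2}\right)^{2}$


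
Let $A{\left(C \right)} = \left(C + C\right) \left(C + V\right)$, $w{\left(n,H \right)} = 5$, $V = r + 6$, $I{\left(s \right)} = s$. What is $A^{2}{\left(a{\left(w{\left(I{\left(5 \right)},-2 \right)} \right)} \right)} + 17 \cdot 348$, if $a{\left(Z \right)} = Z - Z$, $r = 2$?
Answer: $5916$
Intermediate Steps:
$V = 8$ ($V = 2 + 6 = 8$)
$a{\left(Z \right)} = 0$
$A{\left(C \right)} = 2 C \left(8 + C\right)$ ($A{\left(C \right)} = \left(C + C\right) \left(C + 8\right) = 2 C \left(8 + C\right)$)
$A^{2}{\left(a{\left(w{\left(I{\left(5 \right)},-2 \right)} \right)} \right)} + 17 \cdot 348 = \left(2 \cdot 0 \left(8 + 0\right)\right)^{2} + 17 \cdot 348 = \left(2 \cdot 0 \cdot 8\right)^{2} + 5916 = 0^{2} + 5916 = 0 + 5916 = 5916$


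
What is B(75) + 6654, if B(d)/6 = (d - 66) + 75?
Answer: 7158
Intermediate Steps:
B(d) = 54 + 6*d (B(d) = 6*((d - 66) + 75) = 6*((-66 + d) + 75) = 6*(9 + d) = 54 + 6*d)
B(75) + 6654 = (54 + 6*75) + 6654 = (54 + 450) + 6654 = 504 + 6654 = 7158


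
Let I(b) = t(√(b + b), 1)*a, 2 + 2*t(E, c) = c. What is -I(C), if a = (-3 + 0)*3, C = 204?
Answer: -9/2 ≈ -4.5000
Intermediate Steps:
t(E, c) = -1 + c/2
a = -9 (a = -3*3 = -9)
I(b) = 9/2 (I(b) = (-1 + (½)*1)*(-9) = (-1 + ½)*(-9) = -½*(-9) = 9/2)
-I(C) = -1*9/2 = -9/2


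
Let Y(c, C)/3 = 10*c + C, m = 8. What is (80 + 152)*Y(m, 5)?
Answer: 59160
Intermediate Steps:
Y(c, C) = 3*C + 30*c (Y(c, C) = 3*(10*c + C) = 3*(C + 10*c) = 3*C + 30*c)
(80 + 152)*Y(m, 5) = (80 + 152)*(3*5 + 30*8) = 232*(15 + 240) = 232*255 = 59160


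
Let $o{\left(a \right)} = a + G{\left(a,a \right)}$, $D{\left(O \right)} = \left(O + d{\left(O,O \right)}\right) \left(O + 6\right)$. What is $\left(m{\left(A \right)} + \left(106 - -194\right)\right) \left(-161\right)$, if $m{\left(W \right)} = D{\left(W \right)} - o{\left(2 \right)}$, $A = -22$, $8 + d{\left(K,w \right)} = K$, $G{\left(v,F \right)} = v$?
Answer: $-181608$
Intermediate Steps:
$d{\left(K,w \right)} = -8 + K$
$D{\left(O \right)} = \left(-8 + 2 O\right) \left(6 + O\right)$ ($D{\left(O \right)} = \left(O + \left(-8 + O\right)\right) \left(O + 6\right) = \left(-8 + 2 O\right) \left(6 + O\right)$)
$o{\left(a \right)} = 2 a$ ($o{\left(a \right)} = a + a = 2 a$)
$m{\left(W \right)} = -52 + 2 W^{2} + 4 W$ ($m{\left(W \right)} = \left(-48 + 2 W^{2} + 4 W\right) - 2 \cdot 2 = \left(-48 + 2 W^{2} + 4 W\right) - 4 = -52 + 2 W^{2} + 4 W$)
$\left(m{\left(A \right)} + \left(106 - -194\right)\right) \left(-161\right) = \left(\left(-52 + 2 \left(-22\right)^{2} + 4 \left(-22\right)\right) + \left(106 - -194\right)\right) \left(-161\right) = \left(\left(-52 + 2 \cdot 484 - 88\right) + \left(106 + 194\right)\right) \left(-161\right) = \left(\left(-52 + 968 - 88\right) + 300\right) \left(-161\right) = \left(828 + 300\right) \left(-161\right) = 1128 \left(-161\right) = -181608$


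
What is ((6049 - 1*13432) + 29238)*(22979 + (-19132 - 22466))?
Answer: -406918245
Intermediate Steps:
((6049 - 1*13432) + 29238)*(22979 + (-19132 - 22466)) = ((6049 - 13432) + 29238)*(22979 - 41598) = (-7383 + 29238)*(-18619) = 21855*(-18619) = -406918245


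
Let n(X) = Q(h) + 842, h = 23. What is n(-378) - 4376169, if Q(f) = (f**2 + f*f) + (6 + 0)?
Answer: -4374263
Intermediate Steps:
Q(f) = 6 + 2*f**2 (Q(f) = (f**2 + f**2) + 6 = 2*f**2 + 6 = 6 + 2*f**2)
n(X) = 1906 (n(X) = (6 + 2*23**2) + 842 = (6 + 2*529) + 842 = (6 + 1058) + 842 = 1064 + 842 = 1906)
n(-378) - 4376169 = 1906 - 4376169 = -4374263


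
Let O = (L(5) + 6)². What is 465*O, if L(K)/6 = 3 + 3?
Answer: 820260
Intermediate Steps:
L(K) = 36 (L(K) = 6*(3 + 3) = 6*6 = 36)
O = 1764 (O = (36 + 6)² = 42² = 1764)
465*O = 465*1764 = 820260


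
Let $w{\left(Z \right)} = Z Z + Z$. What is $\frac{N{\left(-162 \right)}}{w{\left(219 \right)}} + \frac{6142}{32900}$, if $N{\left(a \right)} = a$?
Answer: $\frac{1210799}{6604675} \approx 0.18332$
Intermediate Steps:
$w{\left(Z \right)} = Z + Z^{2}$ ($w{\left(Z \right)} = Z^{2} + Z = Z + Z^{2}$)
$\frac{N{\left(-162 \right)}}{w{\left(219 \right)}} + \frac{6142}{32900} = - \frac{162}{219 \left(1 + 219\right)} + \frac{6142}{32900} = - \frac{162}{219 \cdot 220} + 6142 \cdot \frac{1}{32900} = - \frac{162}{48180} + \frac{3071}{16450} = \left(-162\right) \frac{1}{48180} + \frac{3071}{16450} = - \frac{27}{8030} + \frac{3071}{16450} = \frac{1210799}{6604675}$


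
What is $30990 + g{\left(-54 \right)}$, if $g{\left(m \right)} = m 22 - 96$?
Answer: $29706$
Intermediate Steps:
$g{\left(m \right)} = -96 + 22 m$ ($g{\left(m \right)} = 22 m - 96 = -96 + 22 m$)
$30990 + g{\left(-54 \right)} = 30990 + \left(-96 + 22 \left(-54\right)\right) = 30990 - 1284 = 29706$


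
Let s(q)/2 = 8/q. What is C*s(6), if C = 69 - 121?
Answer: -416/3 ≈ -138.67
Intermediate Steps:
s(q) = 16/q (s(q) = 2*(8/q) = 16/q)
C = -52
C*s(6) = -832/6 = -52*8/3 = -416/3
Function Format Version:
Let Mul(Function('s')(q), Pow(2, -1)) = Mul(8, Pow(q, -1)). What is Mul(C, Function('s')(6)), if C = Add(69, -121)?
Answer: Rational(-416, 3) ≈ -138.67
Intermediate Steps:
Function('s')(q) = Mul(16, Pow(q, -1)) (Function('s')(q) = Mul(2, Mul(8, Pow(q, -1))) = Mul(16, Pow(q, -1)))
C = -52
Mul(C, Function('s')(6)) = Mul(-52, Mul(16, Pow(6, -1))) = Mul(-52, Mul(16, Rational(1, 6))) = Mul(-52, Rational(8, 3)) = Rational(-416, 3)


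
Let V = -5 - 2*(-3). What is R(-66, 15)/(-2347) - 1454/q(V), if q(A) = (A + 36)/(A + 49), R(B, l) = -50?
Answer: -170625050/86839 ≈ -1964.8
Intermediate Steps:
V = 1 (V = -5 + 6 = 1)
q(A) = (36 + A)/(49 + A)
R(-66, 15)/(-2347) - 1454/q(V) = -50/(-2347) - 1454*(49 + 1)/(36 + 1) = -50*(-1/2347) - 1454/(37/50) = 50/2347 - 1454/((1/50)*37) = 50/2347 - 1454/37/50 = 50/2347 - 1454*50/37 = 50/2347 - 72700/37 = -170625050/86839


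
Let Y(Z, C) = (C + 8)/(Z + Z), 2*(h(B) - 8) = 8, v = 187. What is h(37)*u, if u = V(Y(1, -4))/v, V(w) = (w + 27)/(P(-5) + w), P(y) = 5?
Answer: 348/1309 ≈ 0.26585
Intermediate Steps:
h(B) = 12 (h(B) = 8 + (½)*8 = 8 + 4 = 12)
Y(Z, C) = (8 + C)/(2*Z) (Y(Z, C) = (8 + C)/((2*Z)) = (8 + C)*(1/(2*Z)) = (8 + C)/(2*Z))
V(w) = (27 + w)/(5 + w) (V(w) = (w + 27)/(5 + w) = (27 + w)/(5 + w))
u = 29/1309 (u = ((27 + (½)*(8 - 4)/1)/(5 + (½)*(8 - 4)/1))/187 = ((27 + (½)*1*4)/(5 + (½)*1*4))*(1/187) = ((27 + 2)/(5 + 2))*(1/187) = (29/7)*(1/187) = 29/1309 ≈ 0.022154)
h(37)*u = 12*(29/1309) = 348/1309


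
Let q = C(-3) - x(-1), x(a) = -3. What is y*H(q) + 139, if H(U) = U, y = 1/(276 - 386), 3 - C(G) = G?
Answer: 15281/110 ≈ 138.92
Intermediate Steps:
C(G) = 3 - G
y = -1/110 (y = 1/(-110) = -1/110 ≈ -0.0090909)
q = 9 (q = (3 - 1*(-3)) - 1*(-3) = (3 + 3) + 3 = 6 + 3 = 9)
y*H(q) + 139 = -1/110*9 + 139 = -9/110 + 139 = 15281/110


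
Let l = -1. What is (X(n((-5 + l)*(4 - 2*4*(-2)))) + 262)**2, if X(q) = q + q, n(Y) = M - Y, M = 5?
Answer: 262144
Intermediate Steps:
n(Y) = 5 - Y
X(q) = 2*q
(X(n((-5 + l)*(4 - 2*4*(-2)))) + 262)**2 = (2*(5 - (-5 - 1)*(4 - 2*4*(-2))) + 262)**2 = (2*(5 - (-6)*(4 - 8*(-2))) + 262)**2 = (2*(5 - (-6)*(4 + 16)) + 262)**2 = (2*(5 - (-6)*20) + 262)**2 = (2*(5 - 1*(-120)) + 262)**2 = (2*(5 + 120) + 262)**2 = (2*125 + 262)**2 = (250 + 262)**2 = 512**2 = 262144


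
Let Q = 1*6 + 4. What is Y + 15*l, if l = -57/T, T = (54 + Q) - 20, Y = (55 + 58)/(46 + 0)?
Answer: -17179/1012 ≈ -16.975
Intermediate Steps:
Q = 10 (Q = 6 + 4 = 10)
Y = 113/46 ≈ 2.4565
T = 44 (T = (54 + 10) - 20 = 64 - 20 = 44)
l = -57/44 ≈ -1.2955
Y + 15*l = 113/46 + 15*(-57/44) = 113/46 - 855/44 = -17179/1012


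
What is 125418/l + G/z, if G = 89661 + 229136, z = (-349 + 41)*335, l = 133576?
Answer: -1852687427/861398230 ≈ -2.1508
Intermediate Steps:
z = -103180 (z = -308*335 = -103180)
G = 318797
125418/l + G/z = 125418/133576 + 318797/(-103180) = 125418*(1/133576) + 318797*(-1/103180) = 62709/66788 - 318797/103180 = -1852687427/861398230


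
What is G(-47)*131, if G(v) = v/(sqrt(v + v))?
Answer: 131*I*sqrt(94)/2 ≈ 635.05*I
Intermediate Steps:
G(v) = sqrt(2)*sqrt(v)/2 (G(v) = v/(sqrt(2*v)) = v/((sqrt(2)*sqrt(v))) = v*(sqrt(2)/(2*sqrt(v))) = sqrt(2)*sqrt(v)/2)
G(-47)*131 = (sqrt(2)*sqrt(-47)/2)*131 = (sqrt(2)*(I*sqrt(47))/2)*131 = (I*sqrt(94)/2)*131 = 131*I*sqrt(94)/2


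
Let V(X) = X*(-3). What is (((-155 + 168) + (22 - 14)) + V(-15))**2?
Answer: 4356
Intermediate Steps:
V(X) = -3*X
(((-155 + 168) + (22 - 14)) + V(-15))**2 = (((-155 + 168) + (22 - 14)) - 3*(-15))**2 = ((13 + 8) + 45)**2 = (21 + 45)**2 = 66**2 = 4356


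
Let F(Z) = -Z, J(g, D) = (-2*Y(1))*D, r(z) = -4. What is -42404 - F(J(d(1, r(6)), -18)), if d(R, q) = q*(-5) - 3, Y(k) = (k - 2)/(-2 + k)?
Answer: -42368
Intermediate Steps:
Y(k) = 1 (Y(k) = (-2 + k)/(-2 + k) = 1)
d(R, q) = -3 - 5*q (d(R, q) = -5*q - 3 = -3 - 5*q)
J(g, D) = -2*D (J(g, D) = (-2*1)*D = -2*D)
-42404 - F(J(d(1, r(6)), -18)) = -42404 - (-1)*(-2*(-18)) = -42404 - (-1)*36 = -42404 - 1*(-36) = -42404 + 36 = -42368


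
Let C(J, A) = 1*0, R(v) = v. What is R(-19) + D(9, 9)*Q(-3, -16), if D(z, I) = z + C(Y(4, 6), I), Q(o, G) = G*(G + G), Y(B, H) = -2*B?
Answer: 4589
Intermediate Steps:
C(J, A) = 0
Q(o, G) = 2*G² (Q(o, G) = G*(2*G) = 2*G²)
D(z, I) = z (D(z, I) = z + 0 = z)
R(-19) + D(9, 9)*Q(-3, -16) = -19 + 9*(2*(-16)²) = -19 + 9*(2*256) = -19 + 9*512 = -19 + 4608 = 4589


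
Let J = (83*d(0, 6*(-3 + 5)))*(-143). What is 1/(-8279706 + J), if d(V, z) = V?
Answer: -1/8279706 ≈ -1.2078e-7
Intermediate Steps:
J = 0 (J = (83*0)*(-143) = 0*(-143) = 0)
1/(-8279706 + J) = 1/(-8279706 + 0) = 1/(-8279706) = -1/8279706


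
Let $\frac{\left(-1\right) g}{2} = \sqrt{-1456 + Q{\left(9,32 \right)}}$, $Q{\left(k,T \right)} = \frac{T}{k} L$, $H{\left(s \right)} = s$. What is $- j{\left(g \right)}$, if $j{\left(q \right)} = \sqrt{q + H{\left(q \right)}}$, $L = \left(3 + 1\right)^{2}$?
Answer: $- \frac{4 \sqrt{3} \sqrt[4]{787} \sqrt{- i}}{3} \approx -8.6492 + 8.6492 i$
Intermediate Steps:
$L = 16$ ($L = 4^{2} = 16$)
$Q{\left(k,T \right)} = \frac{16 T}{k}$ ($Q{\left(k,T \right)} = \frac{T}{k} 16 = \frac{16 T}{k}$)
$g = - \frac{8 i \sqrt{787}}{3}$ ($g = - 2 \sqrt{-1456 + 16 \cdot 32 \cdot \frac{1}{9}} = - 2 \sqrt{-1456 + \frac{512}{9}} = - 2 \sqrt{- \frac{12592}{9}} = - 2 \frac{4 i \sqrt{787}}{3} = - \frac{8 i \sqrt{787}}{3} \approx - 74.809 i$)
$j{\left(q \right)} = \sqrt{2} \sqrt{q}$ ($j{\left(q \right)} = \sqrt{q + q} = \sqrt{2 q} = \sqrt{2} \sqrt{q}$)
$- j{\left(g \right)} = - \sqrt{2} \sqrt{- \frac{8 i \sqrt{787}}{3}} = - \sqrt{2} \frac{2 \sqrt{6} \sqrt[4]{787} \sqrt{- i}}{3} = - \frac{4 \sqrt{3} \sqrt[4]{787} \sqrt{- i}}{3}$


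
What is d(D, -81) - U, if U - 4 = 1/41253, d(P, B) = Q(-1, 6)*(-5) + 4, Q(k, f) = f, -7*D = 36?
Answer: -1237591/41253 ≈ -30.000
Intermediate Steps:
D = -36/7 (D = -⅐*36 = -36/7 ≈ -5.1429)
d(P, B) = -26 (d(P, B) = 6*(-5) + 4 = -30 + 4 = -26)
U = 165013/41253 (U = 4 + 1/41253 = 165013/41253 ≈ 4.0000)
d(D, -81) - U = -26 - 1*165013/41253 = -26 - 165013/41253 = -1237591/41253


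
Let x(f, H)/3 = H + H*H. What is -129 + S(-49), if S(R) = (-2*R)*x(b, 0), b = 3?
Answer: -129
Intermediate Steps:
x(f, H) = 3*H + 3*H**2 (x(f, H) = 3*(H + H*H) = 3*(H + H**2) = 3*H + 3*H**2)
S(R) = 0 (S(R) = (-2*R)*(3*0*(1 + 0)) = (-2*R)*(3*0*1) = -2*R*0 = 0)
-129 + S(-49) = -129 + 0 = -129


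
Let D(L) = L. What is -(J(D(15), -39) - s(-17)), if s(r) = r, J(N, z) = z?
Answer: 22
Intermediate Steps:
-(J(D(15), -39) - s(-17)) = -(-39 - 1*(-17)) = -(-39 + 17) = -1*(-22) = 22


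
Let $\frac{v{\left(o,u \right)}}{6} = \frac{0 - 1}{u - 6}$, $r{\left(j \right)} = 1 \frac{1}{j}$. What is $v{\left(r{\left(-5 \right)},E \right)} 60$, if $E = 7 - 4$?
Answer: $120$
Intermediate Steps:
$E = 3$ ($E = 7 - 4 = 3$)
$r{\left(j \right)} = \frac{1}{j}$
$v{\left(o,u \right)} = - \frac{6}{-6 + u}$ ($v{\left(o,u \right)} = 6 \frac{0 - 1}{u - 6} = 6 \left(- \frac{1}{-6 + u}\right) = - \frac{6}{-6 + u}$)
$v{\left(r{\left(-5 \right)},E \right)} 60 = - \frac{6}{-6 + 3} \cdot 60 = - \frac{6}{-3} \cdot 60 = \left(-6\right) \left(- \frac{1}{3}\right) 60 = 2 \cdot 60 = 120$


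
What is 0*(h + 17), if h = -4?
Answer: 0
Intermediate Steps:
0*(h + 17) = 0*(-4 + 17) = 0*13 = 0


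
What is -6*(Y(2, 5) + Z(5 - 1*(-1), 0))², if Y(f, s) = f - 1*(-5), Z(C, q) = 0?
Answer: -294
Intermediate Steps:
Y(f, s) = 5 + f (Y(f, s) = f + 5 = 5 + f)
-6*(Y(2, 5) + Z(5 - 1*(-1), 0))² = -6*((5 + 2) + 0)² = -6*(7 + 0)² = -6*7² = -6*49 = -294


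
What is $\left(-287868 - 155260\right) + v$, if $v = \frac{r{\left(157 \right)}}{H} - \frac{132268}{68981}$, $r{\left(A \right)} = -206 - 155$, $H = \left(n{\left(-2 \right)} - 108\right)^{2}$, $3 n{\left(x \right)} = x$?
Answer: $- \frac{3248596619110005}{7331024756} \approx -4.4313 \cdot 10^{5}$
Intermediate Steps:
$n{\left(x \right)} = \frac{x}{3}$
$H = \frac{106276}{9}$ ($H = \left(\frac{1}{3} \left(-2\right) - 108\right)^{2} = \left(- \frac{2}{3} - 108\right)^{2} = \left(- \frac{326}{3}\right)^{2} = \frac{106276}{9} \approx 11808.0$)
$r{\left(A \right)} = -361$
$v = - \frac{14281033237}{7331024756}$ ($v = - \frac{361}{\frac{106276}{9}} - \frac{132268}{68981} = \left(-361\right) \frac{9}{106276} - \frac{132268}{68981} = - \frac{3249}{106276} - \frac{132268}{68981} = - \frac{14281033237}{7331024756} \approx -1.948$)
$\left(-287868 - 155260\right) + v = \left(-287868 - 155260\right) - \frac{14281033237}{7331024756} = -443128 - \frac{14281033237}{7331024756} = - \frac{3248596619110005}{7331024756}$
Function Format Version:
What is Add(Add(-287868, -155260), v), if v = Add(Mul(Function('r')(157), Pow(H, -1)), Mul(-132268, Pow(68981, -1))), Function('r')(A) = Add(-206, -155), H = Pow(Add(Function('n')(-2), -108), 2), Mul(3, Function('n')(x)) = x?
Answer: Rational(-3248596619110005, 7331024756) ≈ -4.4313e+5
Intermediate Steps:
Function('n')(x) = Mul(Rational(1, 3), x)
H = Rational(106276, 9) (H = Pow(Add(Mul(Rational(1, 3), -2), -108), 2) = Pow(Add(Rational(-2, 3), -108), 2) = Pow(Rational(-326, 3), 2) = Rational(106276, 9) ≈ 11808.)
Function('r')(A) = -361
v = Rational(-14281033237, 7331024756) (v = Add(Mul(-361, Pow(Rational(106276, 9), -1)), Mul(-132268, Pow(68981, -1))) = Add(Mul(-361, Rational(9, 106276)), Mul(-132268, Rational(1, 68981))) = Add(Rational(-3249, 106276), Rational(-132268, 68981)) = Rational(-14281033237, 7331024756) ≈ -1.9480)
Add(Add(-287868, -155260), v) = Add(Add(-287868, -155260), Rational(-14281033237, 7331024756)) = Add(-443128, Rational(-14281033237, 7331024756)) = Rational(-3248596619110005, 7331024756)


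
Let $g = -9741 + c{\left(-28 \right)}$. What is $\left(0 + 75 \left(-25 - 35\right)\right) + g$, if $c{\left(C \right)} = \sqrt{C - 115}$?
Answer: $-14241 + i \sqrt{143} \approx -14241.0 + 11.958 i$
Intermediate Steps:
$c{\left(C \right)} = \sqrt{-115 + C}$
$g = -9741 + i \sqrt{143}$ ($g = -9741 + \sqrt{-115 - 28} = -9741 + \sqrt{-143} = -9741 + i \sqrt{143} \approx -9741.0 + 11.958 i$)
$\left(0 + 75 \left(-25 - 35\right)\right) + g = \left(0 + 75 \left(-25 - 35\right)\right) - \left(9741 - i \sqrt{143}\right) = \left(0 + 75 \left(-60\right)\right) - \left(9741 - i \sqrt{143}\right) = \left(0 - 4500\right) - \left(9741 - i \sqrt{143}\right) = -4500 - \left(9741 - i \sqrt{143}\right) = -14241 + i \sqrt{143}$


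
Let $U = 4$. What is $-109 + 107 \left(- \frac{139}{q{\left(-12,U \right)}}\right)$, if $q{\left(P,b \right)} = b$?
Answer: $- \frac{15309}{4} \approx -3827.3$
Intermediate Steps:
$-109 + 107 \left(- \frac{139}{q{\left(-12,U \right)}}\right) = -109 + 107 \left(- \frac{139}{4}\right) = -109 - \frac{14873}{4} = - \frac{15309}{4}$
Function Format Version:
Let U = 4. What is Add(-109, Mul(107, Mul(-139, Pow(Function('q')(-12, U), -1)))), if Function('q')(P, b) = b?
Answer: Rational(-15309, 4) ≈ -3827.3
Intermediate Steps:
Add(-109, Mul(107, Mul(-139, Pow(Function('q')(-12, U), -1)))) = Add(-109, Mul(107, Mul(-139, Pow(4, -1)))) = Add(-109, Mul(107, Mul(-139, Rational(1, 4)))) = Add(-109, Mul(107, Rational(-139, 4))) = Add(-109, Rational(-14873, 4)) = Rational(-15309, 4)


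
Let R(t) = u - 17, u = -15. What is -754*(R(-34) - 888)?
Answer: 693680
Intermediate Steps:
R(t) = -32 (R(t) = -15 - 17 = -32)
-754*(R(-34) - 888) = -754*(-32 - 888) = -754*(-920) = 693680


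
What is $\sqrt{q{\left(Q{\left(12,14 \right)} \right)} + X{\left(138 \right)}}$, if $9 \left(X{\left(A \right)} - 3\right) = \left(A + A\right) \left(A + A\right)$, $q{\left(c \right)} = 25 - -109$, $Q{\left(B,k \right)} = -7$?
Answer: $\sqrt{8601} \approx 92.742$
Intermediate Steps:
$q{\left(c \right)} = 134$ ($q{\left(c \right)} = 25 + 109 = 134$)
$X{\left(A \right)} = 3 + \frac{4 A^{2}}{9}$ ($X{\left(A \right)} = 3 + \frac{\left(A + A\right) \left(A + A\right)}{9} = 3 + \frac{2 A 2 A}{9} = 3 + \frac{4 A^{2}}{9}$)
$\sqrt{q{\left(Q{\left(12,14 \right)} \right)} + X{\left(138 \right)}} = \sqrt{134 + \left(3 + \frac{4 \cdot 138^{2}}{9}\right)} = \sqrt{134 + \left(3 + \frac{4}{9} \cdot 19044\right)} = \sqrt{134 + \left(3 + 8464\right)} = \sqrt{134 + 8467} = \sqrt{8601}$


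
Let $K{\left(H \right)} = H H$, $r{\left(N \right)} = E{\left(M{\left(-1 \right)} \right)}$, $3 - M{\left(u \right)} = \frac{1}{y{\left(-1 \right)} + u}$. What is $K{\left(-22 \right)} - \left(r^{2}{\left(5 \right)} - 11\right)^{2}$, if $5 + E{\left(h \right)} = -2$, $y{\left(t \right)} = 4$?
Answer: $-960$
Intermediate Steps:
$M{\left(u \right)} = 3 - \frac{1}{4 + u}$
$E{\left(h \right)} = -7$ ($E{\left(h \right)} = -5 - 2 = -7$)
$r{\left(N \right)} = -7$
$K{\left(H \right)} = H^{2}$
$K{\left(-22 \right)} - \left(r^{2}{\left(5 \right)} - 11\right)^{2} = \left(-22\right)^{2} - \left(\left(-7\right)^{2} - 11\right)^{2} = 484 - \left(49 - 11\right)^{2} = 484 - 38^{2} = 484 - 1444 = -960$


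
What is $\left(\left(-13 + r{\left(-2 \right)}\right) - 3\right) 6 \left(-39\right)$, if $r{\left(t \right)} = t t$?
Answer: $2808$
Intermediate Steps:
$r{\left(t \right)} = t^{2}$
$\left(\left(-13 + r{\left(-2 \right)}\right) - 3\right) 6 \left(-39\right) = \left(\left(-13 + \left(-2\right)^{2}\right) - 3\right) 6 \left(-39\right) = \left(\left(-13 + 4\right) - 3\right) 6 \left(-39\right) = \left(-9 - 3\right) 6 \left(-39\right) = \left(-12\right) 6 \left(-39\right) = \left(-72\right) \left(-39\right) = 2808$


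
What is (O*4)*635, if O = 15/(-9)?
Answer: -12700/3 ≈ -4233.3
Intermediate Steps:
O = -5/3 (O = 15*(-1/9) = -5/3 ≈ -1.6667)
(O*4)*635 = -5/3*4*635 = -20/3*635 = -12700/3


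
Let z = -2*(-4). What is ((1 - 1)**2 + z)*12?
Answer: 96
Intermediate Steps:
z = 8
((1 - 1)**2 + z)*12 = ((1 - 1)**2 + 8)*12 = (0**2 + 8)*12 = (0 + 8)*12 = 8*12 = 96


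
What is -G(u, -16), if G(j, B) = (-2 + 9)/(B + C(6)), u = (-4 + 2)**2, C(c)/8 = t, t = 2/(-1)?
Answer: 7/32 ≈ 0.21875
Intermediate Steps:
t = -2 (t = 2*(-1) = -2)
C(c) = -16 (C(c) = 8*(-2) = -16)
u = 4 (u = (-2)**2 = 4)
G(j, B) = 7/(-16 + B) (G(j, B) = (-2 + 9)/(B - 16) = 7/(-16 + B))
-G(u, -16) = -7/(-16 - 16) = -7/(-32) = -7*(-1)/32 = -1*(-7/32) = 7/32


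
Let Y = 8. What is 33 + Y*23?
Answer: 217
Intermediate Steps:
33 + Y*23 = 33 + 8*23 = 33 + 184 = 217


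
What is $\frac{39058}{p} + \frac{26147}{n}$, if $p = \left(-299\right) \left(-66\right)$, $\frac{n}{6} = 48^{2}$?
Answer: $\frac{175987115}{45467136} \approx 3.8706$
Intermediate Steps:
$n = 13824$ ($n = 6 \cdot 48^{2} = 6 \cdot 2304 = 13824$)
$p = 19734$
$\frac{39058}{p} + \frac{26147}{n} = \frac{39058}{19734} + \frac{26147}{13824} = 39058 \cdot \frac{1}{19734} + 26147 \cdot \frac{1}{13824} = \frac{19529}{9867} + \frac{26147}{13824} = \frac{175987115}{45467136}$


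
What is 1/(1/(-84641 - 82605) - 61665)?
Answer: -167246/10313224591 ≈ -1.6217e-5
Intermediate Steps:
1/(1/(-84641 - 82605) - 61665) = 1/(1/(-167246) - 61665) = 1/(-1/167246 - 61665) = 1/(-10313224591/167246) = -167246/10313224591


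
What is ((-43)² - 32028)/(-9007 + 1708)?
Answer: 30179/7299 ≈ 4.1347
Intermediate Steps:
((-43)² - 32028)/(-9007 + 1708) = (1849 - 32028)/(-7299) = -30179*(-1/7299) = 30179/7299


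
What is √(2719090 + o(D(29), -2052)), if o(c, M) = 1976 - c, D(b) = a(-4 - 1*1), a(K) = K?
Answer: √2721071 ≈ 1649.6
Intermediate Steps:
D(b) = -5 (D(b) = -4 - 1*1 = -4 - 1 = -5)
√(2719090 + o(D(29), -2052)) = √(2719090 + (1976 - 1*(-5))) = √(2719090 + (1976 + 5)) = √(2719090 + 1981) = √2721071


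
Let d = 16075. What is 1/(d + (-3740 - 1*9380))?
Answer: 1/2955 ≈ 0.00033841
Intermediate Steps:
1/(d + (-3740 - 1*9380)) = 1/(16075 + (-3740 - 1*9380)) = 1/(16075 + (-3740 - 9380)) = 1/(16075 - 13120) = 1/2955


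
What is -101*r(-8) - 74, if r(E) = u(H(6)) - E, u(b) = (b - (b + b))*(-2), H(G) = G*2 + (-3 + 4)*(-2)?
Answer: -2902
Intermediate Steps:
H(G) = -2 + 2*G (H(G) = 2*G + 1*(-2) = 2*G - 2 = -2 + 2*G)
u(b) = 2*b (u(b) = (b - 2*b)*(-2) = -b*(-2) = 2*b)
r(E) = 20 - E (r(E) = 2*(-2 + 2*6) - E = 2*(-2 + 12) - E = 2*10 - E = 20 - E)
-101*r(-8) - 74 = -101*(20 - 1*(-8)) - 74 = -101*(20 + 8) - 74 = -101*28 - 74 = -2828 - 74 = -2902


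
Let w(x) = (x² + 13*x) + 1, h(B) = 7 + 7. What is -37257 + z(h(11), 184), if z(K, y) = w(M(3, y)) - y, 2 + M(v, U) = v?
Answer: -37426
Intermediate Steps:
M(v, U) = -2 + v
h(B) = 14
w(x) = 1 + x² + 13*x
z(K, y) = 15 - y (z(K, y) = (1 + (-2 + 3)² + 13*(-2 + 3)) - y = (1 + 1² + 13*1) - y = (1 + 1 + 13) - y = 15 - y)
-37257 + z(h(11), 184) = -37257 + (15 - 1*184) = -37257 + (15 - 184) = -37257 - 169 = -37426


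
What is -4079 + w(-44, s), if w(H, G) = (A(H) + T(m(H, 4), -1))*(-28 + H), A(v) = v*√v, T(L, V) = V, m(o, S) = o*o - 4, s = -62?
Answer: -4007 + 6336*I*√11 ≈ -4007.0 + 21014.0*I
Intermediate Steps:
m(o, S) = -4 + o² (m(o, S) = o² - 4 = -4 + o²)
A(v) = v^(3/2)
w(H, G) = (-1 + H^(3/2))*(-28 + H) (w(H, G) = (H^(3/2) - 1)*(-28 + H) = (-1 + H^(3/2))*(-28 + H))
-4079 + w(-44, s) = -4079 + (28 + (-44)^(5/2) - 1*(-44) - (-2464)*I*√11) = -4079 + (28 + 3872*I*√11 + 44 - (-2464)*I*√11) = -4079 + (28 + 3872*I*√11 + 44 + 2464*I*√11) = -4079 + (72 + 6336*I*√11) = -4007 + 6336*I*√11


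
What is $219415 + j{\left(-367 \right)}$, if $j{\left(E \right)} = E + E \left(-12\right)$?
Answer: $223452$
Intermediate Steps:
$j{\left(E \right)} = - 11 E$ ($j{\left(E \right)} = E - 12 E = - 11 E$)
$219415 + j{\left(-367 \right)} = 219415 - -4037 = 219415 + 4037 = 223452$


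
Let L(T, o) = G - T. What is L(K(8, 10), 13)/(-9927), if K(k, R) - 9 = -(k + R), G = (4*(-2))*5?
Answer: 31/9927 ≈ 0.0031228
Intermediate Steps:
G = -40 (G = -8*5 = -40)
K(k, R) = 9 - R - k (K(k, R) = 9 - (k + R) = 9 - (R + k) = 9 + (-R - k) = 9 - R - k)
L(T, o) = -40 - T
L(K(8, 10), 13)/(-9927) = (-40 - (9 - 1*10 - 1*8))/(-9927) = (-40 - (9 - 10 - 8))*(-1/9927) = (-40 - 1*(-9))*(-1/9927) = (-40 + 9)*(-1/9927) = -31*(-1/9927) = 31/9927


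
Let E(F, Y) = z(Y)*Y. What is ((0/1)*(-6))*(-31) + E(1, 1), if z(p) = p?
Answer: 1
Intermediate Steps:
E(F, Y) = Y**2 (E(F, Y) = Y*Y = Y**2)
((0/1)*(-6))*(-31) + E(1, 1) = ((0/1)*(-6))*(-31) + 1**2 = ((0*1)*(-6))*(-31) + 1 = (0*(-6))*(-31) + 1 = 0*(-31) + 1 = 0 + 1 = 1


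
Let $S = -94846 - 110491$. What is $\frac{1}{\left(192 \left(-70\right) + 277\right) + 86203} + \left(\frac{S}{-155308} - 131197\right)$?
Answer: $- \frac{372060982031313}{2835924080} \approx -1.312 \cdot 10^{5}$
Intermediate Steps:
$S = -205337$ ($S = -94846 - 110491 = -205337$)
$\frac{1}{\left(192 \left(-70\right) + 277\right) + 86203} + \left(\frac{S}{-155308} - 131197\right) = \frac{1}{\left(192 \left(-70\right) + 277\right) + 86203} - \left(131197 + \frac{205337}{-155308}\right) = \frac{1}{\left(-13440 + 277\right) + 86203} - \frac{20375738339}{155308} = \frac{1}{-13163 + 86203} + \left(\frac{205337}{155308} - 131197\right) = \frac{1}{73040} - \frac{20375738339}{155308} = - \frac{372060982031313}{2835924080}$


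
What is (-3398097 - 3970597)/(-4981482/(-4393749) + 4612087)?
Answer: -10792063964602/6754785875215 ≈ -1.5977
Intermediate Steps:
(-3398097 - 3970597)/(-4981482/(-4393749) + 4612087) = -7368694/(-4981482*(-1/4393749) + 4612087) = -7368694/(1660494/1464583 + 4612087) = -7368694/6754785875215/1464583 = -7368694*1464583/6754785875215 = -10792063964602/6754785875215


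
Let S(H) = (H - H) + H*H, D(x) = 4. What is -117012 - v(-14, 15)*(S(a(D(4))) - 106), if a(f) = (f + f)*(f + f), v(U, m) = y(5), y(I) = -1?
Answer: -113022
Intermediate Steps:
v(U, m) = -1
a(f) = 4*f² (a(f) = (2*f)*(2*f) = 4*f²)
S(H) = H² (S(H) = 0 + H² = H²)
-117012 - v(-14, 15)*(S(a(D(4))) - 106) = -117012 - (-1)*((4*4²)² - 106) = -117012 - (-1)*((4*16)² - 106) = -117012 - (-1)*(64² - 106) = -117012 - (-1)*(4096 - 106) = -117012 - (-1)*3990 = -117012 - 1*(-3990) = -117012 + 3990 = -113022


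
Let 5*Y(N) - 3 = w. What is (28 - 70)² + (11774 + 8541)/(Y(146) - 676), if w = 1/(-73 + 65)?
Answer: 46845388/27017 ≈ 1733.9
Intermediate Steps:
w = -⅛ (w = 1/(-8) = -⅛ ≈ -0.12500)
Y(N) = 23/40 (Y(N) = ⅗ + (⅕)*(-⅛) = ⅗ - 1/40 = 23/40)
(28 - 70)² + (11774 + 8541)/(Y(146) - 676) = (28 - 70)² + (11774 + 8541)/(23/40 - 676) = (-42)² + 20315/(-27017/40) = 1764 + 20315*(-40/27017) = 1764 - 812600/27017 = 46845388/27017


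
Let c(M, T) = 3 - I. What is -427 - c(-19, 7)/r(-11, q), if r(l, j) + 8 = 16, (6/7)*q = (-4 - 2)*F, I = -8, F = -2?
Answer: -3427/8 ≈ -428.38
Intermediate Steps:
q = 14 (q = 7*((-4 - 2)*(-2))/6 = 7*(-6*(-2))/6 = (7/6)*12 = 14)
r(l, j) = 8 (r(l, j) = -8 + 16 = 8)
c(M, T) = 11 (c(M, T) = 3 - 1*(-8) = 3 + 8 = 11)
-427 - c(-19, 7)/r(-11, q) = -427 - 11/8 = -3427/8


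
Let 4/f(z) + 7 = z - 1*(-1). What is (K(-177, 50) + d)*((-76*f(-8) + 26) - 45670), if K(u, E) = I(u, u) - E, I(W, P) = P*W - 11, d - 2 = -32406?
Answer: 362788416/7 ≈ 5.1827e+7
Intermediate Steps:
f(z) = 4/(-6 + z) (f(z) = 4/(-7 + (z - 1*(-1))) = 4/(-7 + (z + 1)) = 4/(-7 + (1 + z)) = 4/(-6 + z))
d = -32404 (d = 2 - 32406 = -32404)
I(W, P) = -11 + P*W
K(u, E) = -11 + u**2 - E (K(u, E) = (-11 + u*u) - E = (-11 + u**2) - E = -11 + u**2 - E)
(K(-177, 50) + d)*((-76*f(-8) + 26) - 45670) = ((-11 + (-177)**2 - 1*50) - 32404)*((-304/(-6 - 8) + 26) - 45670) = ((-11 + 31329 - 50) - 32404)*((-304/(-14) + 26) - 45670) = (31268 - 32404)*((-304*(-1)/14 + 26) - 45670) = -1136*((-76*(-2/7) + 26) - 45670) = -1136*((152/7 + 26) - 45670) = -1136*(334/7 - 45670) = -1136*(-319356/7) = 362788416/7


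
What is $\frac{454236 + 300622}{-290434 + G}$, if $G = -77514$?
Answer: $- \frac{377429}{183974} \approx -2.0515$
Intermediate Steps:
$\frac{454236 + 300622}{-290434 + G} = \frac{454236 + 300622}{-290434 - 77514} = \frac{754858}{-367948} = 754858 \left(- \frac{1}{367948}\right) = - \frac{377429}{183974}$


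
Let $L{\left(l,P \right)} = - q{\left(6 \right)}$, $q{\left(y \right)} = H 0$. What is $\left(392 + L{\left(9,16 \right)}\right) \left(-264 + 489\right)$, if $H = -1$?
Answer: $88200$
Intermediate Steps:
$q{\left(y \right)} = 0$ ($q{\left(y \right)} = \left(-1\right) 0 = 0$)
$L{\left(l,P \right)} = 0$ ($L{\left(l,P \right)} = \left(-1\right) 0 = 0$)
$\left(392 + L{\left(9,16 \right)}\right) \left(-264 + 489\right) = \left(392 + 0\right) \left(-264 + 489\right) = 392 \cdot 225 = 88200$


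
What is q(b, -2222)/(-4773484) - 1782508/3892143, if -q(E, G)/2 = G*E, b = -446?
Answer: -198613145110/4644770584053 ≈ -0.042761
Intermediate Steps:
q(E, G) = -2*E*G (q(E, G) = -2*G*E = -2*E*G)
q(b, -2222)/(-4773484) - 1782508/3892143 = -2*(-446)*(-2222)/(-4773484) - 1782508/3892143 = -1982024*(-1/4773484) - 1782508*1/3892143 = 495506/1193371 - 1782508/3892143 = -198613145110/4644770584053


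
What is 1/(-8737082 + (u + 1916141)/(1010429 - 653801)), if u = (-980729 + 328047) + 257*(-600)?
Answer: -118876/1038628990079 ≈ -1.1445e-7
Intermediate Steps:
u = -806882 (u = -652682 - 154200 = -806882)
1/(-8737082 + (u + 1916141)/(1010429 - 653801)) = 1/(-8737082 + (-806882 + 1916141)/(1010429 - 653801)) = 1/(-8737082 + 1109259/356628) = 1/(-8737082 + 1109259*(1/356628)) = 1/(-8737082 + 369753/118876) = 1/(-1038628990079/118876) = -118876/1038628990079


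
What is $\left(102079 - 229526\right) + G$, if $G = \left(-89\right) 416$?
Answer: $-164471$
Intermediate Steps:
$G = -37024$
$\left(102079 - 229526\right) + G = \left(102079 - 229526\right) - 37024 = -127447 - 37024 = -164471$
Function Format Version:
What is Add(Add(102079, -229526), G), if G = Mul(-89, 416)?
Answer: -164471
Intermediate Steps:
G = -37024
Add(Add(102079, -229526), G) = Add(Add(102079, -229526), -37024) = Add(-127447, -37024) = -164471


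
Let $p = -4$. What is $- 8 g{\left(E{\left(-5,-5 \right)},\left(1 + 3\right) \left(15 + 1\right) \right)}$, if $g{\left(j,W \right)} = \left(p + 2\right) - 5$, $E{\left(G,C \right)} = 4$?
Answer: $56$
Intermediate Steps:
$g{\left(j,W \right)} = -7$ ($g{\left(j,W \right)} = \left(-4 + 2\right) - 5 = -2 - 5 = -7$)
$- 8 g{\left(E{\left(-5,-5 \right)},\left(1 + 3\right) \left(15 + 1\right) \right)} = \left(-8\right) \left(-7\right) = 56$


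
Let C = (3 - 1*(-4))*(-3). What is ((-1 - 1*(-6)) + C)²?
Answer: 256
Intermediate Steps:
C = -21 (C = (3 + 4)*(-3) = 7*(-3) = -21)
((-1 - 1*(-6)) + C)² = ((-1 - 1*(-6)) - 21)² = ((-1 + 6) - 21)² = (5 - 21)² = (-16)² = 256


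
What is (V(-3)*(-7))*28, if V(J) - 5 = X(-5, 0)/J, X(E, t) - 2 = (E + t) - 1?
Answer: -3724/3 ≈ -1241.3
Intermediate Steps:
X(E, t) = 1 + E + t (X(E, t) = 2 + ((E + t) - 1) = 2 + (-1 + E + t) = 1 + E + t)
V(J) = 5 - 4/J (V(J) = 5 + (1 - 5 + 0)/J = 5 - 4/J)
(V(-3)*(-7))*28 = ((5 - 4/(-3))*(-7))*28 = ((5 - 4*(-⅓))*(-7))*28 = ((5 + 4/3)*(-7))*28 = ((19/3)*(-7))*28 = -133/3*28 = -3724/3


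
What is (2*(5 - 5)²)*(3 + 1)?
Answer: 0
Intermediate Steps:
(2*(5 - 5)²)*(3 + 1) = (2*0²)*4 = (2*0)*4 = 0*4 = 0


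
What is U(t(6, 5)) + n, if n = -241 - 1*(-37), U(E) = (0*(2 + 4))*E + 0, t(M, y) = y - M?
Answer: -204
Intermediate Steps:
U(E) = 0 (U(E) = (0*6)*E + 0 = 0*E + 0 = 0 + 0 = 0)
n = -204 (n = -241 + 37 = -204)
U(t(6, 5)) + n = 0 - 204 = -204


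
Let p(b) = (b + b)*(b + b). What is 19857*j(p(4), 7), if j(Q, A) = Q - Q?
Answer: 0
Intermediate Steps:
p(b) = 4*b² (p(b) = (2*b)*(2*b) = 4*b²)
j(Q, A) = 0
19857*j(p(4), 7) = 19857*0 = 0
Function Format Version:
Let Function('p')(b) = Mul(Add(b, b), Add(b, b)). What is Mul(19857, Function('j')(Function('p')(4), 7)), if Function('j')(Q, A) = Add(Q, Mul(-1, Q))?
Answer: 0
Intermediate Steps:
Function('p')(b) = Mul(4, Pow(b, 2)) (Function('p')(b) = Mul(Mul(2, b), Mul(2, b)) = Mul(4, Pow(b, 2)))
Function('j')(Q, A) = 0
Mul(19857, Function('j')(Function('p')(4), 7)) = Mul(19857, 0) = 0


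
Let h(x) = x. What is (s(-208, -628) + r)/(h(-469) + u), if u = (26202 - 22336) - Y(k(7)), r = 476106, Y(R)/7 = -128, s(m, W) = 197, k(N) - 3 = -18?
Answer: 476303/4293 ≈ 110.95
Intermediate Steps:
k(N) = -15 (k(N) = 3 - 18 = -15)
Y(R) = -896 (Y(R) = 7*(-128) = -896)
u = 4762 (u = (26202 - 22336) - 1*(-896) = 3866 + 896 = 4762)
(s(-208, -628) + r)/(h(-469) + u) = (197 + 476106)/(-469 + 4762) = 476303/4293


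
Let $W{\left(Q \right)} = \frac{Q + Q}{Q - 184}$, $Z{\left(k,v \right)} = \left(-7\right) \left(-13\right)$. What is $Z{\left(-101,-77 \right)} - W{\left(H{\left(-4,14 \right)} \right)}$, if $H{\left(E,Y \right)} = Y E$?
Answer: $\frac{1358}{15} \approx 90.533$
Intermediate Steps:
$Z{\left(k,v \right)} = 91$
$H{\left(E,Y \right)} = E Y$
$W{\left(Q \right)} = \frac{2 Q}{-184 + Q}$
$Z{\left(-101,-77 \right)} - W{\left(H{\left(-4,14 \right)} \right)} = 91 - \frac{2 \left(\left(-4\right) 14\right)}{-184 - 56} = 91 - 2 \left(-56\right) \frac{1}{-184 - 56} = 91 - 2 \left(-56\right) \frac{1}{-240} = 91 - 2 \left(-56\right) \left(- \frac{1}{240}\right) = 91 - \frac{7}{15} = \frac{1358}{15}$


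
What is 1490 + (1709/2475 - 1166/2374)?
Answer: 4377944908/2937825 ≈ 1490.2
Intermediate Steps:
1490 + (1709/2475 - 1166/2374) = 1490 + (1709*(1/2475) - 1166*1/2374) = 1490 + (1709/2475 - 583/1187) = 1490 + 585658/2937825 = 4377944908/2937825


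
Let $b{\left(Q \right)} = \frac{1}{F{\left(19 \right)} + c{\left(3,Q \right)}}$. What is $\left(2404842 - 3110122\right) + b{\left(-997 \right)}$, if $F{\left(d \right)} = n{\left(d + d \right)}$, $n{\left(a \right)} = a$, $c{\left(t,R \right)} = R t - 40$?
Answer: $- \frac{2110903041}{2993} \approx -7.0528 \cdot 10^{5}$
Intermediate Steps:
$c{\left(t,R \right)} = -40 + R t$
$F{\left(d \right)} = 2 d$ ($F{\left(d \right)} = d + d = 2 d$)
$b{\left(Q \right)} = \frac{1}{-2 + 3 Q}$ ($b{\left(Q \right)} = \frac{1}{2 \cdot 19 + \left(-40 + Q 3\right)} = \frac{1}{38 + \left(-40 + 3 Q\right)} = \frac{1}{-2 + 3 Q}$)
$\left(2404842 - 3110122\right) + b{\left(-997 \right)} = \left(2404842 - 3110122\right) + \frac{1}{-2 + 3 \left(-997\right)} = -705280 + \frac{1}{-2 - 2991} = -705280 + \frac{1}{-2993} = -705280 - \frac{1}{2993} = - \frac{2110903041}{2993}$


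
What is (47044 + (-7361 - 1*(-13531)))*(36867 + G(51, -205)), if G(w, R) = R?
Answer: 1950931668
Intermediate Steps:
(47044 + (-7361 - 1*(-13531)))*(36867 + G(51, -205)) = (47044 + (-7361 - 1*(-13531)))*(36867 - 205) = (47044 + (-7361 + 13531))*36662 = (47044 + 6170)*36662 = 53214*36662 = 1950931668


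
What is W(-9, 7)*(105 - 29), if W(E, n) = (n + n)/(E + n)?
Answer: -532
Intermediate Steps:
W(E, n) = 2*n/(E + n) (W(E, n) = (2*n)/(E + n) = 2*n/(E + n))
W(-9, 7)*(105 - 29) = (2*7/(-9 + 7))*(105 - 29) = (2*7/(-2))*76 = (2*7*(-½))*76 = -7*76 = -532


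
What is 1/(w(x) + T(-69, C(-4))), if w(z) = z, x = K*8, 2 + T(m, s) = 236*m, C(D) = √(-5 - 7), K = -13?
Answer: -1/16390 ≈ -6.1013e-5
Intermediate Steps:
C(D) = 2*I*√3 (C(D) = √(-12) = 2*I*√3)
T(m, s) = -2 + 236*m
x = -104 (x = -13*8 = -104)
1/(w(x) + T(-69, C(-4))) = 1/(-104 + (-2 + 236*(-69))) = 1/(-104 + (-2 - 16284)) = 1/(-104 - 16286) = 1/(-16390) = -1/16390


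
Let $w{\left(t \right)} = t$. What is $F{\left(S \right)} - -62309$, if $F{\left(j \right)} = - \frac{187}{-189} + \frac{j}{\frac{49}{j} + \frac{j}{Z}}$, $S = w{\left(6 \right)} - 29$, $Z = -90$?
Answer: $\frac{45713936318}{733509} \approx 62322.0$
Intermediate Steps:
$S = -23$ ($S = 6 - 29 = -23$)
$F{\left(j \right)} = \frac{187}{189} + \frac{j}{\frac{49}{j} - \frac{j}{90}}$ ($F{\left(j \right)} = - \frac{187}{-189} + \frac{j}{\frac{49}{j} + \frac{j}{-90}} = \left(-187\right) \left(- \frac{1}{189}\right) + \frac{j}{\frac{49}{j} + j \left(- \frac{1}{90}\right)} = \frac{187}{189} + \frac{j}{\frac{49}{j} - \frac{j}{90}}$)
$F{\left(S \right)} - -62309 = \frac{-824670 - 16823 \left(-23\right)^{2}}{189 \left(-4410 + \left(-23\right)^{2}\right)} - -62309 = \frac{-824670 - 8899367}{189 \left(-4410 + 529\right)} + 62309 = \frac{-824670 - 8899367}{189 \left(-3881\right)} + 62309 = \frac{1}{189} \left(- \frac{1}{3881}\right) \left(-9724037\right) + 62309 = \frac{9724037}{733509} + 62309 = \frac{45713936318}{733509}$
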